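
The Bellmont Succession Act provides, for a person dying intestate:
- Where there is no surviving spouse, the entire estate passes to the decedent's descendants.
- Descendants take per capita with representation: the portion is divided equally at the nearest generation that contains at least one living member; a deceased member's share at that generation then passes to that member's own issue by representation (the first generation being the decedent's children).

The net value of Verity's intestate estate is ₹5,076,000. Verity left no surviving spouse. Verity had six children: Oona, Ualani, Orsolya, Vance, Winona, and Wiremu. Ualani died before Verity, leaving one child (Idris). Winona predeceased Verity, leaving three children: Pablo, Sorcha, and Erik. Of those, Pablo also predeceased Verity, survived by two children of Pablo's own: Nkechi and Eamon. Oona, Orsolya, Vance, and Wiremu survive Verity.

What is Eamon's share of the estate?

Eamon receives ₹141,000.

The entire ₹5,076,000 passes to the descendants.
That amount (₹5,076,000) is divided into 6 shares of ₹846,000: Oona, Orsolya, Vance, and Wiremu each take ₹846,000; Ualani's ₹846,000 share passes to Ualani's issue; Winona's ₹846,000 share passes to Winona's issue.
Ualani's share (₹846,000) passes entirely to Idris.
Winona's share (₹846,000) is divided into 3 shares of ₹282,000: Sorcha and Erik each take ₹282,000; Pablo's ₹282,000 share passes to Pablo's issue.
Pablo's share (₹282,000) is divided into 2 shares of ₹141,000: Nkechi and Eamon each take ₹141,000.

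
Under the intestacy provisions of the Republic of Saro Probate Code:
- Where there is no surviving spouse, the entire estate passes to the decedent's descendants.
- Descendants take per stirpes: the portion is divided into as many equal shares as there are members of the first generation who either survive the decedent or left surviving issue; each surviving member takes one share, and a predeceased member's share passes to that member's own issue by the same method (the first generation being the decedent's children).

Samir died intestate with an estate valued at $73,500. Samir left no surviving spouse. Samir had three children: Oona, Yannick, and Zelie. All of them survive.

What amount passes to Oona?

Oona receives $24,500.

The entire $73,500 passes to the descendants.
That amount ($73,500) is divided into 3 shares of $24,500: Oona, Yannick, and Zelie each take $24,500.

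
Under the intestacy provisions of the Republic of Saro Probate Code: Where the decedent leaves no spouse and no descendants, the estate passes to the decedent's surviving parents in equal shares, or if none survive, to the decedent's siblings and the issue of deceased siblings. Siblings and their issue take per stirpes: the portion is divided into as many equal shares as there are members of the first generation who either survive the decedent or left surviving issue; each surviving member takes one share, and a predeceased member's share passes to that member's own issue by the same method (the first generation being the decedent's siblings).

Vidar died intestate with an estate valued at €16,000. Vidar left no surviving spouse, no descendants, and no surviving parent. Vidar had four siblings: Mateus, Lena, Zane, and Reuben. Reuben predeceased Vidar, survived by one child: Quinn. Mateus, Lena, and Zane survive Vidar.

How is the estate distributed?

Mateus: €4,000; Lena: €4,000; Zane: €4,000; Quinn: €4,000

The entire €16,000 passes to the siblings and their issue.
That amount (€16,000) is divided into 4 shares of €4,000: Mateus, Lena, and Zane each take €4,000; Reuben's €4,000 share passes to Reuben's issue.
Reuben's share (€4,000) passes entirely to Quinn.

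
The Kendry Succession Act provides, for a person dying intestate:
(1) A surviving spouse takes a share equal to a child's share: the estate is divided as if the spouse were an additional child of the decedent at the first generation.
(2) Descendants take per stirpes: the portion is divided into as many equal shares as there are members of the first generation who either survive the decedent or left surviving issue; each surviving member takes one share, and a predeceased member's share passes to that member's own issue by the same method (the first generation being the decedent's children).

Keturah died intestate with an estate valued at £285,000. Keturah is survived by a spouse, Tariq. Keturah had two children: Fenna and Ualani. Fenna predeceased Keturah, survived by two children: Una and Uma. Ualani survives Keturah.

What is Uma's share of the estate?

The spouse counts as an additional share at the children's level, so there are 3 primary shares of £95,000. Tariq takes one such share (£95,000).
The children's combined portion (£190,000) is divided into 2 shares of £95,000: Ualani takes £95,000; Fenna's £95,000 share passes to Fenna's issue.
Fenna's share (£95,000) is divided into 2 shares of £47,500: Una and Uma each take £47,500.

Uma receives £47,500.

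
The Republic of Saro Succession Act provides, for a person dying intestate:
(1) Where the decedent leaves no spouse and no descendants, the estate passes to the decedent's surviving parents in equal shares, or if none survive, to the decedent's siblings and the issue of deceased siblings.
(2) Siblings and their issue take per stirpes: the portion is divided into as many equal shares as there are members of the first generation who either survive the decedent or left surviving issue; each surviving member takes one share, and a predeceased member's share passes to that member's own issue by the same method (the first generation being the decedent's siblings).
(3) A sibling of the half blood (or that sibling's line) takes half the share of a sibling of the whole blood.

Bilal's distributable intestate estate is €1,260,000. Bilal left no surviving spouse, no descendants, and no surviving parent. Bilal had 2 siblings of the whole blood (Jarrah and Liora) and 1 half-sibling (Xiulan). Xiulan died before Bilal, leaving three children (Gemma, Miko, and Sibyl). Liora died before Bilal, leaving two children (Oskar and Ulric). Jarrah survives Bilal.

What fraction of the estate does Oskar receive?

Oskar receives 1/5 of the estate.

The entire €1,260,000 passes to the siblings and their issue.
Counting each half-blood sibling's line as half a unit, there are 5/2 units in €1,260,000, so one unit is €504,000. Whole-blood lines (Jarrah and Liora) take €504,000 each; half-blood lines (Xiulan) take €252,000 each.
Xiulan's share (€252,000) is divided into 3 shares of €84,000: Gemma, Miko, and Sibyl each take €84,000.
Liora's share (€504,000) is divided into 2 shares of €252,000: Oskar and Ulric each take €252,000.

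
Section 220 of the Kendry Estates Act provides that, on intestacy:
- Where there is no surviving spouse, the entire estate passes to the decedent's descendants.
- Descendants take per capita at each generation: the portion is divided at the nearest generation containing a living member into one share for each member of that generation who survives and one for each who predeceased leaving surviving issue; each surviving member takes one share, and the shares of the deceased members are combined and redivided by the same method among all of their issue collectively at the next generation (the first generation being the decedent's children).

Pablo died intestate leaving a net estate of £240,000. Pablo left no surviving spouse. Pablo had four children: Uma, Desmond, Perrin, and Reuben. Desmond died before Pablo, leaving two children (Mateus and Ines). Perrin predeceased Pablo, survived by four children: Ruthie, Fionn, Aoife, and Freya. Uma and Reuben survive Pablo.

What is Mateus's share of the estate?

The entire £240,000 passes to the descendants.
That amount (£240,000) is divided at the children's generation into 4 shares of £60,000. Uma and Reuben each take £60,000. The 2 shares of the deceased (Desmond and Perrin) are combined into a pool of £120,000.
That pool (£120,000) is divided at the grandchildren's generation equally among Mateus, Ines, Ruthie, Fionn, Aoife, and Freya: £20,000 each.

Mateus receives £20,000.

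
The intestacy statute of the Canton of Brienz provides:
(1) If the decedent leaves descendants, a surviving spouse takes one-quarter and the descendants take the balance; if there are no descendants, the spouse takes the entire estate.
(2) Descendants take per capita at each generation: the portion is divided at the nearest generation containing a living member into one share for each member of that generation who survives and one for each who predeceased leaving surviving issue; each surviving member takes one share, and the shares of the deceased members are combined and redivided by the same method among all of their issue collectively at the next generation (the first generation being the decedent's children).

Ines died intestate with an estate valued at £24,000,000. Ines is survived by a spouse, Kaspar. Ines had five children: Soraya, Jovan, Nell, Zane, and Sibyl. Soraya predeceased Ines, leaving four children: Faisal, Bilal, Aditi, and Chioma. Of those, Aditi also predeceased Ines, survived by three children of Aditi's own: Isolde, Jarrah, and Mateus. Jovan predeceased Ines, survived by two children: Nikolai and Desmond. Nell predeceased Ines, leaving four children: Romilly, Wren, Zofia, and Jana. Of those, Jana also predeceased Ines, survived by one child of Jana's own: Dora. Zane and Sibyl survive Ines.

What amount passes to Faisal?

Kaspar takes one-quarter of £24,000,000 = £6,000,000. The remaining £18,000,000 passes to the descendants.
The descendants' portion (£18,000,000) is divided at the children's generation into 5 shares of £3,600,000. Zane and Sibyl each take £3,600,000. The 3 shares of the deceased (Soraya, Jovan, and Nell) are combined into a pool of £10,800,000.
That pool (£10,800,000) is divided at the grandchildren's generation into 10 shares of £1,080,000. Faisal, Bilal, Chioma, Nikolai, Desmond, Romilly, Wren, and Zofia each take £1,080,000. The 2 shares of the deceased (Aditi and Jana) are combined into a pool of £2,160,000.
That pool (£2,160,000) is divided at the great-grandchildren's generation equally among Isolde, Jarrah, Mateus, and Dora: £540,000 each.

Faisal receives £1,080,000.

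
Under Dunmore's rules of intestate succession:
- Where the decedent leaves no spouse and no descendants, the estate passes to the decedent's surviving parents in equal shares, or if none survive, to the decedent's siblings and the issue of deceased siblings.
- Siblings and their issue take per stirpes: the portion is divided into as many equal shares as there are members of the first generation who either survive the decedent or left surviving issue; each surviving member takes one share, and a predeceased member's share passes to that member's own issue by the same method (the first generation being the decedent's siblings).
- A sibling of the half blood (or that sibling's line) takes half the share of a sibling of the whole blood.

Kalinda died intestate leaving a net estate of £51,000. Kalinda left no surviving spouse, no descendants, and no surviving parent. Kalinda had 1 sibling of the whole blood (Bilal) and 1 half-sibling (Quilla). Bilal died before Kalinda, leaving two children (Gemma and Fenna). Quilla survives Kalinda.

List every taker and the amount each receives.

The entire £51,000 passes to the siblings and their issue.
Counting each half-blood sibling's line as half a unit, there are 3/2 units in £51,000, so one unit is £34,000. Whole-blood lines (Bilal) take £34,000 each; half-blood lines (Quilla) take £17,000 each.
Bilal's share (£34,000) is divided into 2 shares of £17,000: Gemma and Fenna each take £17,000.

Gemma: £17,000; Fenna: £17,000; Quilla: £17,000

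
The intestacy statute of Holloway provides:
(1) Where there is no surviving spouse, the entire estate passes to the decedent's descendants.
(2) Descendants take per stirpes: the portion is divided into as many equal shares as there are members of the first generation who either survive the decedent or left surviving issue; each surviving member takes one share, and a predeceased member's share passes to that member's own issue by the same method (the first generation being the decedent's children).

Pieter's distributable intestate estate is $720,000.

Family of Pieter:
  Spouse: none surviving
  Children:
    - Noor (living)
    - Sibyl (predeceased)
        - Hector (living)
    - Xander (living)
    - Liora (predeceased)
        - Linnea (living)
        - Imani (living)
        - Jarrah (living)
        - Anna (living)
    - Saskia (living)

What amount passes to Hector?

Hector receives $144,000.

The entire $720,000 passes to the descendants.
That amount ($720,000) is divided into 5 shares of $144,000: Noor, Xander, and Saskia each take $144,000; Sibyl's $144,000 share passes to Sibyl's issue; Liora's $144,000 share passes to Liora's issue.
Sibyl's share ($144,000) passes entirely to Hector.
Liora's share ($144,000) is divided into 4 shares of $36,000: Linnea, Imani, Jarrah, and Anna each take $36,000.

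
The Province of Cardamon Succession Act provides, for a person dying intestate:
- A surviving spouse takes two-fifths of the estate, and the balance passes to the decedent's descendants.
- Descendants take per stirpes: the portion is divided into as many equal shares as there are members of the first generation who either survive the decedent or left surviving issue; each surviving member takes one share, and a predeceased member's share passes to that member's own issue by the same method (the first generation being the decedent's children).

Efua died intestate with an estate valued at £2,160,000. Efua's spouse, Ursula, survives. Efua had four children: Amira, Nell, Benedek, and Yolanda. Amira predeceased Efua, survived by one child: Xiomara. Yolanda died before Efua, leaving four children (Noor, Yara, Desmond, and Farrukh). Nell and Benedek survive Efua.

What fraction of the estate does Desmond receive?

Ursula takes two-fifths of £2,160,000 = £864,000. The remaining £1,296,000 passes to the descendants.
The descendants' portion (£1,296,000) is divided into 4 shares of £324,000: Nell and Benedek each take £324,000; Amira's £324,000 share passes to Amira's issue; Yolanda's £324,000 share passes to Yolanda's issue.
Amira's share (£324,000) passes entirely to Xiomara.
Yolanda's share (£324,000) is divided into 4 shares of £81,000: Noor, Yara, Desmond, and Farrukh each take £81,000.

Desmond receives 3/80 of the estate.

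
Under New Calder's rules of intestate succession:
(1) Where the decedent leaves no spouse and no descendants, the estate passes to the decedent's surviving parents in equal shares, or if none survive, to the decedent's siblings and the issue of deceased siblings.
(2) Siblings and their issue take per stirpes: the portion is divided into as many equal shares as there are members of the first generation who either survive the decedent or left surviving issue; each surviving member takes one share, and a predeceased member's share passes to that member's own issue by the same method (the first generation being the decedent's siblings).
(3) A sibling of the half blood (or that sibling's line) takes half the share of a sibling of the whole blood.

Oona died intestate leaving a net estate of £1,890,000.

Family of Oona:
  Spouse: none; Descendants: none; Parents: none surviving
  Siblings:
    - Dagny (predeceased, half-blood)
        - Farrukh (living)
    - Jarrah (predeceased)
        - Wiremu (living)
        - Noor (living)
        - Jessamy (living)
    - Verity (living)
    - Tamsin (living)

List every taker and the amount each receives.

Farrukh: £270,000; Wiremu: £180,000; Noor: £180,000; Jessamy: £180,000; Verity: £540,000; Tamsin: £540,000

The entire £1,890,000 passes to the siblings and their issue.
Counting each half-blood sibling's line as half a unit, there are 7/2 units in £1,890,000, so one unit is £540,000. Whole-blood lines (Jarrah, Verity, and Tamsin) take £540,000 each; half-blood lines (Dagny) take £270,000 each.
Dagny's share (£270,000) passes entirely to Farrukh.
Jarrah's share (£540,000) is divided into 3 shares of £180,000: Wiremu, Noor, and Jessamy each take £180,000.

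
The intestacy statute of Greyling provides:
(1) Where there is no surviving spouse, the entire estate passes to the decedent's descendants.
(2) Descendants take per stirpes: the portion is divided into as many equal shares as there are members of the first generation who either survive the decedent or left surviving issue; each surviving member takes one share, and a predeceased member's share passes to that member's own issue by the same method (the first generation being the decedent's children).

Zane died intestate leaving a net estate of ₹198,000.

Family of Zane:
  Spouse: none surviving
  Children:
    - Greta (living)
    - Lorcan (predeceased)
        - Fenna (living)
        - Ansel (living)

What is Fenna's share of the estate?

Fenna receives ₹49,500.

The entire ₹198,000 passes to the descendants.
That amount (₹198,000) is divided into 2 shares of ₹99,000: Greta takes ₹99,000; Lorcan's ₹99,000 share passes to Lorcan's issue.
Lorcan's share (₹99,000) is divided into 2 shares of ₹49,500: Fenna and Ansel each take ₹49,500.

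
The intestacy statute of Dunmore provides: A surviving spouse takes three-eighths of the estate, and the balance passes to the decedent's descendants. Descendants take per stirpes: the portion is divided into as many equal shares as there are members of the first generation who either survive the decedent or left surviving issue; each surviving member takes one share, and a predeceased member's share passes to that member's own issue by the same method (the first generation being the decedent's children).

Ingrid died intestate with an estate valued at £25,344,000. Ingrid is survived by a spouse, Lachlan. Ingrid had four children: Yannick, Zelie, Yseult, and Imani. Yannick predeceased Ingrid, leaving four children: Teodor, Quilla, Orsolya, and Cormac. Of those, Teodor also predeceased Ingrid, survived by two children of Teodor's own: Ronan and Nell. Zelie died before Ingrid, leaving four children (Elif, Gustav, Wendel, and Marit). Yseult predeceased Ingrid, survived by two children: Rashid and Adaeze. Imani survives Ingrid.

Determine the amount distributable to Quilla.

Quilla receives £990,000.

Lachlan takes three-eighths of £25,344,000 = £9,504,000. The remaining £15,840,000 passes to the descendants.
The descendants' portion (£15,840,000) is divided into 4 shares of £3,960,000: Imani takes £3,960,000; Yannick's £3,960,000 share passes to Yannick's issue; Zelie's £3,960,000 share passes to Zelie's issue; Yseult's £3,960,000 share passes to Yseult's issue.
Yannick's share (£3,960,000) is divided into 4 shares of £990,000: Quilla, Orsolya, and Cormac each take £990,000; Teodor's £990,000 share passes to Teodor's issue.
Teodor's share (£990,000) is divided into 2 shares of £495,000: Ronan and Nell each take £495,000.
Zelie's share (£3,960,000) is divided into 4 shares of £990,000: Elif, Gustav, Wendel, and Marit each take £990,000.
Yseult's share (£3,960,000) is divided into 2 shares of £1,980,000: Rashid and Adaeze each take £1,980,000.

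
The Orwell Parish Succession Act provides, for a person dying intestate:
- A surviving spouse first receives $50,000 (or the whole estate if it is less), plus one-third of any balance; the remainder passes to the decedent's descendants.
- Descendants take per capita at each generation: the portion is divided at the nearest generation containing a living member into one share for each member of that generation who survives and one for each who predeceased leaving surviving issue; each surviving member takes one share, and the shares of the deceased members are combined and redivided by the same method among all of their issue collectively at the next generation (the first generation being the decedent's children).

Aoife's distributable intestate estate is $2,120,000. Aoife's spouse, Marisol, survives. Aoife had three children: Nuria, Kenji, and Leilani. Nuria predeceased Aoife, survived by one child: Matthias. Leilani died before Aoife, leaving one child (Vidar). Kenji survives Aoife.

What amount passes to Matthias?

Marisol first takes $50,000, leaving a balance of $2,070,000. Marisol then takes one-third of the balance ($690,000), for a total of $740,000. The remaining $1,380,000 passes to the descendants.
The descendants' portion ($1,380,000) is divided at the children's generation into 3 shares of $460,000. Kenji takes $460,000. The 2 shares of the deceased (Nuria and Leilani) are combined into a pool of $920,000.
That pool ($920,000) is divided at the grandchildren's generation equally among Matthias and Vidar: $460,000 each.

Matthias receives $460,000.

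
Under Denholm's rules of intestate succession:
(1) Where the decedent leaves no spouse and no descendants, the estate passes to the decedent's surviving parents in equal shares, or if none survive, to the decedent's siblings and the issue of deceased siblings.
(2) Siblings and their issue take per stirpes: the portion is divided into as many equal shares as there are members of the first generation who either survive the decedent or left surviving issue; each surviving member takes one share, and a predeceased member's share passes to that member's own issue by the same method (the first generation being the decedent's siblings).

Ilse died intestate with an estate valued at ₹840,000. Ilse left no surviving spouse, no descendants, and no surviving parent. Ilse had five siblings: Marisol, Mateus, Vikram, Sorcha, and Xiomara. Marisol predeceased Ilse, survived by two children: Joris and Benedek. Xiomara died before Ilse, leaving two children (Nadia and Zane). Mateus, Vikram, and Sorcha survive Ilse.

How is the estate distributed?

Joris: ₹84,000; Benedek: ₹84,000; Mateus: ₹168,000; Vikram: ₹168,000; Sorcha: ₹168,000; Nadia: ₹84,000; Zane: ₹84,000

The entire ₹840,000 passes to the siblings and their issue.
That amount (₹840,000) is divided into 5 shares of ₹168,000: Mateus, Vikram, and Sorcha each take ₹168,000; Marisol's ₹168,000 share passes to Marisol's issue; Xiomara's ₹168,000 share passes to Xiomara's issue.
Marisol's share (₹168,000) is divided into 2 shares of ₹84,000: Joris and Benedek each take ₹84,000.
Xiomara's share (₹168,000) is divided into 2 shares of ₹84,000: Nadia and Zane each take ₹84,000.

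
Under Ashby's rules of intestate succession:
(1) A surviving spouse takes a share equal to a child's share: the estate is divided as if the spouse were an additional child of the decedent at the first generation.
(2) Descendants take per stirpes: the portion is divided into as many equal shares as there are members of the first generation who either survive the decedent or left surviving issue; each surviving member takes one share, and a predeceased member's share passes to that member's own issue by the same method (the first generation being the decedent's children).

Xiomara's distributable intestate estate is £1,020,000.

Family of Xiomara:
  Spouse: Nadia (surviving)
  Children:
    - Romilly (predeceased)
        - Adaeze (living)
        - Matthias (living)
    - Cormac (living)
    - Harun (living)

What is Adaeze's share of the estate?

The spouse counts as an additional share at the children's level, so there are 4 primary shares of £255,000. Nadia takes one such share (£255,000).
The children's combined portion (£765,000) is divided into 3 shares of £255,000: Cormac and Harun each take £255,000; Romilly's £255,000 share passes to Romilly's issue.
Romilly's share (£255,000) is divided into 2 shares of £127,500: Adaeze and Matthias each take £127,500.

Adaeze receives £127,500.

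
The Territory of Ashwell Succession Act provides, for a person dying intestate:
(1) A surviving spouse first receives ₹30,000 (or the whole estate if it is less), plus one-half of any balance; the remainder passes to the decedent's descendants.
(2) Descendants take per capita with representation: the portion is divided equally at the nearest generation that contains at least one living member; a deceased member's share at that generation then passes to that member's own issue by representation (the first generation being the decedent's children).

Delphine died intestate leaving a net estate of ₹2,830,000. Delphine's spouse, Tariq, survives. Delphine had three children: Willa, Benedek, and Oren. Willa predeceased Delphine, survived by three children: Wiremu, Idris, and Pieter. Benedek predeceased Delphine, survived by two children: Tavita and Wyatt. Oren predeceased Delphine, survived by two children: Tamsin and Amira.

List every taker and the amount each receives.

Tariq first takes ₹30,000, leaving a balance of ₹2,800,000. Tariq then takes one-half of the balance (₹1,400,000), for a total of ₹1,430,000. The remaining ₹1,400,000 passes to the descendants.
No child survives, so the initial division is made at the grandchildren's generation.
The descendants' portion (₹1,400,000) is divided into 7 shares of ₹200,000: Wiremu, Idris, Pieter, Tavita, Wyatt, Tamsin, and Amira each take ₹200,000.

Tariq: ₹1,430,000; Wiremu: ₹200,000; Idris: ₹200,000; Pieter: ₹200,000; Tavita: ₹200,000; Wyatt: ₹200,000; Tamsin: ₹200,000; Amira: ₹200,000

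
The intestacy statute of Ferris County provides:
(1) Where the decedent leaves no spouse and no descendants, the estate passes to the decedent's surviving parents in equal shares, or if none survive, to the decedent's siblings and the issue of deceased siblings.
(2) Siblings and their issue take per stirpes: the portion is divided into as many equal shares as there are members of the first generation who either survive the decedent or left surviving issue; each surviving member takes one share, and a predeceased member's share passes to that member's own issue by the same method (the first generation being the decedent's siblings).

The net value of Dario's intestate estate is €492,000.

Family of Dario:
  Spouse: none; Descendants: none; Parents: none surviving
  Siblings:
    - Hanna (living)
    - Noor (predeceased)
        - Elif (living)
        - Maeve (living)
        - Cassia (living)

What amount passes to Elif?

Elif receives €82,000.

The entire €492,000 passes to the siblings and their issue.
That amount (€492,000) is divided into 2 shares of €246,000: Hanna takes €246,000; Noor's €246,000 share passes to Noor's issue.
Noor's share (€246,000) is divided into 3 shares of €82,000: Elif, Maeve, and Cassia each take €82,000.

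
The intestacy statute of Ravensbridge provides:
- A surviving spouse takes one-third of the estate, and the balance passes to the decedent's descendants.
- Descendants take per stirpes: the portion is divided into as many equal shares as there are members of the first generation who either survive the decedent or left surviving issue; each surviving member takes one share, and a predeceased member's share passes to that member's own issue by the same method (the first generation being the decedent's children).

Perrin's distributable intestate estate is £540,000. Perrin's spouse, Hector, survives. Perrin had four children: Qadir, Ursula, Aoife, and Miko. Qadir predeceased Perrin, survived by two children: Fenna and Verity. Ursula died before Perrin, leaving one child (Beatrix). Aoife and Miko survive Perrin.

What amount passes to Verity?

Hector takes one-third of £540,000 = £180,000. The remaining £360,000 passes to the descendants.
The descendants' portion (£360,000) is divided into 4 shares of £90,000: Aoife and Miko each take £90,000; Qadir's £90,000 share passes to Qadir's issue; Ursula's £90,000 share passes to Ursula's issue.
Qadir's share (£90,000) is divided into 2 shares of £45,000: Fenna and Verity each take £45,000.
Ursula's share (£90,000) passes entirely to Beatrix.

Verity receives £45,000.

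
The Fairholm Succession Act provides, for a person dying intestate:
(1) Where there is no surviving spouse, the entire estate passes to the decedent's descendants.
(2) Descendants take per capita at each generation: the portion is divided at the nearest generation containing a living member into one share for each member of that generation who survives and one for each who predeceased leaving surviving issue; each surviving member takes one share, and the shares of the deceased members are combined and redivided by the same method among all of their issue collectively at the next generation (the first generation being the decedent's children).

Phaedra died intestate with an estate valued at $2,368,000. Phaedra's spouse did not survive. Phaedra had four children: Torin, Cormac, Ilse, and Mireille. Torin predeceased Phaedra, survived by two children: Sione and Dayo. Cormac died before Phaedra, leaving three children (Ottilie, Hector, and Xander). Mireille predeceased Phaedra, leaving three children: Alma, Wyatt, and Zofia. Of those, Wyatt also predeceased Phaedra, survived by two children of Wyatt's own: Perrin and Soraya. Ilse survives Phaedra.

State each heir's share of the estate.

The entire $2,368,000 passes to the descendants.
That amount ($2,368,000) is divided at the children's generation into 4 shares of $592,000. Ilse takes $592,000. The 3 shares of the deceased (Torin, Cormac, and Mireille) are combined into a pool of $1,776,000.
That pool ($1,776,000) is divided at the grandchildren's generation into 8 shares of $222,000. Sione, Dayo, Ottilie, Hector, Xander, Alma, and Zofia each take $222,000. The remaining share for the deceased Wyatt ($222,000) is carried to the next generation.
That pool ($222,000) is divided at the great-grandchildren's generation equally among Perrin and Soraya: $111,000 each.

Sione: $222,000; Dayo: $222,000; Ottilie: $222,000; Hector: $222,000; Xander: $222,000; Ilse: $592,000; Alma: $222,000; Perrin: $111,000; Soraya: $111,000; Zofia: $222,000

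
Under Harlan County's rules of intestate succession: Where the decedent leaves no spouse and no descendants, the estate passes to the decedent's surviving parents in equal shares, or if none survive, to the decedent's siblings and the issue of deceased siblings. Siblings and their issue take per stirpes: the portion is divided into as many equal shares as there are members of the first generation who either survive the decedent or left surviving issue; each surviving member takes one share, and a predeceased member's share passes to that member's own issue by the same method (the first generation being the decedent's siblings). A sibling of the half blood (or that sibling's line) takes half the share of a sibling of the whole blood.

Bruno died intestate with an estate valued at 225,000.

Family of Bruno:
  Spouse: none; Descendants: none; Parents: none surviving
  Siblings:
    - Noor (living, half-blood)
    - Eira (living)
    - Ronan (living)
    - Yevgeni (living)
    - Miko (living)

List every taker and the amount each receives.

Noor: 25,000; Eira: 50,000; Ronan: 50,000; Yevgeni: 50,000; Miko: 50,000

The entire 225,000 passes to the siblings and their issue.
Counting each half-blood sibling's line as half a unit, there are 9/2 units in 225,000, so one unit is 50,000. Whole-blood lines (Eira, Ronan, Yevgeni, and Miko) take 50,000 each; half-blood lines (Noor) take 25,000 each.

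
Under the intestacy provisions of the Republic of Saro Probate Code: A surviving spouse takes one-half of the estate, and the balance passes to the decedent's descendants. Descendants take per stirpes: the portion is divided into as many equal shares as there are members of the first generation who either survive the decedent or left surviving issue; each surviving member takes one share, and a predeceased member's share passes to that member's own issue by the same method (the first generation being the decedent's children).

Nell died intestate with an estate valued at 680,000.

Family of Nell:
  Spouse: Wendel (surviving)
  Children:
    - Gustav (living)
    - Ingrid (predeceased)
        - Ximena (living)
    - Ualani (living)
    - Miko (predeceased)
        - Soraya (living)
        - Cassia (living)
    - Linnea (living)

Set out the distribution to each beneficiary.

Wendel takes one-half of 680,000 = 340,000. The remaining 340,000 passes to the descendants.
The descendants' portion (340,000) is divided into 5 shares of 68,000: Gustav, Ualani, and Linnea each take 68,000; Ingrid's 68,000 share passes to Ingrid's issue; Miko's 68,000 share passes to Miko's issue.
Ingrid's share (68,000) passes entirely to Ximena.
Miko's share (68,000) is divided into 2 shares of 34,000: Soraya and Cassia each take 34,000.

Wendel: 340,000; Gustav: 68,000; Ximena: 68,000; Ualani: 68,000; Soraya: 34,000; Cassia: 34,000; Linnea: 68,000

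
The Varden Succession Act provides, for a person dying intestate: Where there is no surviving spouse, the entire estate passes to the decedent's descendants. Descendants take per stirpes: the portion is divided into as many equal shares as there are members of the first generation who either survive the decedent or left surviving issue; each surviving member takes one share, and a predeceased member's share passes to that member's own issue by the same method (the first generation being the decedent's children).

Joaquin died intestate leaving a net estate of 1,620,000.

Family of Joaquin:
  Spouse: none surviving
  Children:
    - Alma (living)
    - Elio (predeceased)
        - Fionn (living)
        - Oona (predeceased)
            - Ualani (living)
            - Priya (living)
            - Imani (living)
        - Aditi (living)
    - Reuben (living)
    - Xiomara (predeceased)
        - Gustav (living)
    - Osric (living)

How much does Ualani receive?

The entire 1,620,000 passes to the descendants.
That amount (1,620,000) is divided into 5 shares of 324,000: Alma, Reuben, and Osric each take 324,000; Elio's 324,000 share passes to Elio's issue; Xiomara's 324,000 share passes to Xiomara's issue.
Elio's share (324,000) is divided into 3 shares of 108,000: Fionn and Aditi each take 108,000; Oona's 108,000 share passes to Oona's issue.
Oona's share (108,000) is divided into 3 shares of 36,000: Ualani, Priya, and Imani each take 36,000.
Xiomara's share (324,000) passes entirely to Gustav.

Ualani receives 36,000.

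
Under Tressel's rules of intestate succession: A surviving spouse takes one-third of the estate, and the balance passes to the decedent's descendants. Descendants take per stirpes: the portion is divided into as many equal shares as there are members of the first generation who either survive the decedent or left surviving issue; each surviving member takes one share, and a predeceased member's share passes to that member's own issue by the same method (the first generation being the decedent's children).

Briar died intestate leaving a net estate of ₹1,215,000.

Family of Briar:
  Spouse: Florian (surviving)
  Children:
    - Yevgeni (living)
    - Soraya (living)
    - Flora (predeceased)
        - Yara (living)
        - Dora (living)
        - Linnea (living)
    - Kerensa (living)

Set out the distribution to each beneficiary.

Florian takes one-third of ₹1,215,000 = ₹405,000. The remaining ₹810,000 passes to the descendants.
The descendants' portion (₹810,000) is divided into 4 shares of ₹202,500: Yevgeni, Soraya, and Kerensa each take ₹202,500; Flora's ₹202,500 share passes to Flora's issue.
Flora's share (₹202,500) is divided into 3 shares of ₹67,500: Yara, Dora, and Linnea each take ₹67,500.

Florian: ₹405,000; Yevgeni: ₹202,500; Soraya: ₹202,500; Yara: ₹67,500; Dora: ₹67,500; Linnea: ₹67,500; Kerensa: ₹202,500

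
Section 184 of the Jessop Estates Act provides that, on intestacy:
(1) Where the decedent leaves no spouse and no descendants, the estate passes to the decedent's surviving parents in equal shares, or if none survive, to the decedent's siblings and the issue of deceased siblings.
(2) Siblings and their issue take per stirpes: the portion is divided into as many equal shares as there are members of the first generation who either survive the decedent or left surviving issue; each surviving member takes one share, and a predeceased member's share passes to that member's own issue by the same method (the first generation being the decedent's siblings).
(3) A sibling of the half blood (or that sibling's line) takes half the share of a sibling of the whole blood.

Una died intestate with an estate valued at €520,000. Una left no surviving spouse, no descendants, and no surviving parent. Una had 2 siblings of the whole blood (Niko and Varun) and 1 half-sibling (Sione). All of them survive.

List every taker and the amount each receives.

Niko: €208,000; Sione: €104,000; Varun: €208,000

The entire €520,000 passes to the siblings and their issue.
Counting each half-blood sibling's line as half a unit, there are 5/2 units in €520,000, so one unit is €208,000. Whole-blood lines (Niko and Varun) take €208,000 each; half-blood lines (Sione) take €104,000 each.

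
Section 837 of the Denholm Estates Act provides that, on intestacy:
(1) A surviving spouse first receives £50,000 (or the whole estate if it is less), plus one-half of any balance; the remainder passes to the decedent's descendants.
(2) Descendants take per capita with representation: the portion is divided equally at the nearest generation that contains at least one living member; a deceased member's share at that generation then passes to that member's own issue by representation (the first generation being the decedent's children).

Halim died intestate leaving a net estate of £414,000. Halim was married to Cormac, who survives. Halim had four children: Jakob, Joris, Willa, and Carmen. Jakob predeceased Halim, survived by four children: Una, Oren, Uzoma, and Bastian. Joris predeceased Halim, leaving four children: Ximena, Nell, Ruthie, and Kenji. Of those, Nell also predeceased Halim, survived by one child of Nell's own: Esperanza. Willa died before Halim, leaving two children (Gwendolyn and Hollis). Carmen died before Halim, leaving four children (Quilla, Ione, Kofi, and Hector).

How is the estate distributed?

Cormac first takes £50,000, leaving a balance of £364,000. Cormac then takes one-half of the balance (£182,000), for a total of £232,000. The remaining £182,000 passes to the descendants.
No child survives, so the initial division is made at the grandchildren's generation.
The descendants' portion (£182,000) is divided into 14 shares of £13,000: Una, Oren, Uzoma, Bastian, Ximena, Ruthie, Kenji, Gwendolyn, Hollis, Quilla, Ione, Kofi, and Hector each take £13,000; Nell's £13,000 share passes to Nell's issue.
Nell's share (£13,000) passes entirely to Esperanza.

Cormac: £232,000; Una: £13,000; Oren: £13,000; Uzoma: £13,000; Bastian: £13,000; Ximena: £13,000; Esperanza: £13,000; Ruthie: £13,000; Kenji: £13,000; Gwendolyn: £13,000; Hollis: £13,000; Quilla: £13,000; Ione: £13,000; Kofi: £13,000; Hector: £13,000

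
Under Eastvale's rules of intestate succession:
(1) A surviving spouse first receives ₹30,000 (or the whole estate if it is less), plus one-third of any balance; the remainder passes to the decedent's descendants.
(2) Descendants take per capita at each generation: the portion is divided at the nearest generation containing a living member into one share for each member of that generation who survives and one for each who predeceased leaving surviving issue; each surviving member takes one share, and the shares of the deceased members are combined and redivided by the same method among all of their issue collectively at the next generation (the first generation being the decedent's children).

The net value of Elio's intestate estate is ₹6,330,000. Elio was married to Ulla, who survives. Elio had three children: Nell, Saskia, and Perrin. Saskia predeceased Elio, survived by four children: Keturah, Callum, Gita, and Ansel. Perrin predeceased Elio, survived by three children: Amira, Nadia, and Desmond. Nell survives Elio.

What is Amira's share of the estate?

Ulla first takes ₹30,000, leaving a balance of ₹6,300,000. Ulla then takes one-third of the balance (₹2,100,000), for a total of ₹2,130,000. The remaining ₹4,200,000 passes to the descendants.
The descendants' portion (₹4,200,000) is divided at the children's generation into 3 shares of ₹1,400,000. Nell takes ₹1,400,000. The 2 shares of the deceased (Saskia and Perrin) are combined into a pool of ₹2,800,000.
That pool (₹2,800,000) is divided at the grandchildren's generation equally among Keturah, Callum, Gita, Ansel, Amira, Nadia, and Desmond: ₹400,000 each.

Amira receives ₹400,000.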